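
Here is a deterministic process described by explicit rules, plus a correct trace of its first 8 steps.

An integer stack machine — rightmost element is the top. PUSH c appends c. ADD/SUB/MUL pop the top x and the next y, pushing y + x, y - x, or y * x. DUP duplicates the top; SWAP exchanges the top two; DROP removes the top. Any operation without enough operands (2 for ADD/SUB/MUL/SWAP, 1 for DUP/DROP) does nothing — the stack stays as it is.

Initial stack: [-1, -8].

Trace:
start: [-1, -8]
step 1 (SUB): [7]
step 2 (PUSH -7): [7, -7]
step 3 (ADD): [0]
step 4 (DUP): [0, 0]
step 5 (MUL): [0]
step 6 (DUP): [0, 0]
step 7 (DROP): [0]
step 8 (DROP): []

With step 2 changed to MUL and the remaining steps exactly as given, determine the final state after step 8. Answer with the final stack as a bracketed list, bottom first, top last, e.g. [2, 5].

(re-executing from step 2 with the substitution; state before step 2: [7])
step 2 (MUL): [7]
step 3 (ADD): [7]
step 4 (DUP): [7, 7]
step 5 (MUL): [49]
step 6 (DUP): [49, 49]
step 7 (DROP): [49]
step 8 (DROP): []

[]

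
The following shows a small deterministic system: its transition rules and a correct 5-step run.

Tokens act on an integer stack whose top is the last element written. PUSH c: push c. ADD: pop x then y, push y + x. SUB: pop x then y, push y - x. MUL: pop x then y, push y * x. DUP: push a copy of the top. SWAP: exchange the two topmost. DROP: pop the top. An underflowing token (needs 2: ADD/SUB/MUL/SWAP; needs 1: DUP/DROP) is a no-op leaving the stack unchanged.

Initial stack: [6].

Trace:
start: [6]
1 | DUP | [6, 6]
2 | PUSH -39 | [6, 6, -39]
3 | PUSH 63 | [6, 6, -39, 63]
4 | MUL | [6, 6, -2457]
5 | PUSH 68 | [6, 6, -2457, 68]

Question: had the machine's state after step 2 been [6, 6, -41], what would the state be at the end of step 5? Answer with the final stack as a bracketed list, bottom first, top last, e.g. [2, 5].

state after step 2 := [6, 6, -41]
3 | PUSH 63 | [6, 6, -41, 63]
4 | MUL | [6, 6, -2583]
5 | PUSH 68 | [6, 6, -2583, 68]

[6, 6, -2583, 68]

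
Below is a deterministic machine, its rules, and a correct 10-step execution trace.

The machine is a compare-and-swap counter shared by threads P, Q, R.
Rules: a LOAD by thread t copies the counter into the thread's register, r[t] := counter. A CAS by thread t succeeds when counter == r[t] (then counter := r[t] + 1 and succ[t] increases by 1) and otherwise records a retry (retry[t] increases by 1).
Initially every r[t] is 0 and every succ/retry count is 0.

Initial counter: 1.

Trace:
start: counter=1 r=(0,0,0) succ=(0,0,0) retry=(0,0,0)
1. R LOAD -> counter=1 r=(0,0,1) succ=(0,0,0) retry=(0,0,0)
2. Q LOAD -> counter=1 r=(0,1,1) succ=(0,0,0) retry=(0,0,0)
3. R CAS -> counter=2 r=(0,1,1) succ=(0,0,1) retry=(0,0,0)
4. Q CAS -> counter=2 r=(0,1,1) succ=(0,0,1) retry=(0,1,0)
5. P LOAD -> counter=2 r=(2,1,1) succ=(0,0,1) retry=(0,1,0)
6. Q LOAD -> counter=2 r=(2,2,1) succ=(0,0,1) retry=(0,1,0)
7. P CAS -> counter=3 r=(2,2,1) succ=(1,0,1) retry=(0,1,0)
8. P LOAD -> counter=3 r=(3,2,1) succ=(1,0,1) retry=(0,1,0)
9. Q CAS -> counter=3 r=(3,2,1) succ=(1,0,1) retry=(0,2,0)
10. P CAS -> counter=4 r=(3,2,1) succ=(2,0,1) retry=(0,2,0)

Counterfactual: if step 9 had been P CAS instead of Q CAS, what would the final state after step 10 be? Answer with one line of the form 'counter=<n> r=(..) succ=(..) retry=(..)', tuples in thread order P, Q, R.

(re-executing from step 9 with the substitution; state before step 9: counter=3 r=(3,2,1) succ=(1,0,1) retry=(0,1,0))
9. P CAS -> counter=4 r=(3,2,1) succ=(2,0,1) retry=(0,1,0)
10. P CAS -> counter=4 r=(3,2,1) succ=(2,0,1) retry=(1,1,0)

counter=4 r=(3,2,1) succ=(2,0,1) retry=(1,1,0)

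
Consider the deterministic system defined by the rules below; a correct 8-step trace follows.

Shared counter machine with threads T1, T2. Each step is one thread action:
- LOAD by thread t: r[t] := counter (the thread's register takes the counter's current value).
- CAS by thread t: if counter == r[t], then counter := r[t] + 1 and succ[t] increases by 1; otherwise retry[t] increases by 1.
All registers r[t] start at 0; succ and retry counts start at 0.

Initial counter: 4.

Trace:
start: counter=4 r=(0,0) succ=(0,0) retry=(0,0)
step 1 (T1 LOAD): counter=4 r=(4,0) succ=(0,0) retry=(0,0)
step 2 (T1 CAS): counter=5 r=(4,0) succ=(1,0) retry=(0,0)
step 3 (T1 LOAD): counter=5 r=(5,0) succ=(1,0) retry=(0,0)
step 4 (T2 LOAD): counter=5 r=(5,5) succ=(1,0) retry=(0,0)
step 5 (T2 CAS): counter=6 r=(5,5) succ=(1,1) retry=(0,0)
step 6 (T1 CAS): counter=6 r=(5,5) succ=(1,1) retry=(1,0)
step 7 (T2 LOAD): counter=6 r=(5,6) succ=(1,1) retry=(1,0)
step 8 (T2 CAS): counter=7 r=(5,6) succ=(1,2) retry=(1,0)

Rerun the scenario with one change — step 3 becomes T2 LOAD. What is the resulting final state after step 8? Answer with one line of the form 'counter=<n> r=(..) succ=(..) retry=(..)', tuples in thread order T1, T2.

(re-executing from step 3 with the substitution; state before step 3: counter=5 r=(4,0) succ=(1,0) retry=(0,0))
step 3 (T2 LOAD): counter=5 r=(4,5) succ=(1,0) retry=(0,0)
step 4 (T2 LOAD): counter=5 r=(4,5) succ=(1,0) retry=(0,0)
step 5 (T2 CAS): counter=6 r=(4,5) succ=(1,1) retry=(0,0)
step 6 (T1 CAS): counter=6 r=(4,5) succ=(1,1) retry=(1,0)
step 7 (T2 LOAD): counter=6 r=(4,6) succ=(1,1) retry=(1,0)
step 8 (T2 CAS): counter=7 r=(4,6) succ=(1,2) retry=(1,0)

counter=7 r=(4,6) succ=(1,2) retry=(1,0)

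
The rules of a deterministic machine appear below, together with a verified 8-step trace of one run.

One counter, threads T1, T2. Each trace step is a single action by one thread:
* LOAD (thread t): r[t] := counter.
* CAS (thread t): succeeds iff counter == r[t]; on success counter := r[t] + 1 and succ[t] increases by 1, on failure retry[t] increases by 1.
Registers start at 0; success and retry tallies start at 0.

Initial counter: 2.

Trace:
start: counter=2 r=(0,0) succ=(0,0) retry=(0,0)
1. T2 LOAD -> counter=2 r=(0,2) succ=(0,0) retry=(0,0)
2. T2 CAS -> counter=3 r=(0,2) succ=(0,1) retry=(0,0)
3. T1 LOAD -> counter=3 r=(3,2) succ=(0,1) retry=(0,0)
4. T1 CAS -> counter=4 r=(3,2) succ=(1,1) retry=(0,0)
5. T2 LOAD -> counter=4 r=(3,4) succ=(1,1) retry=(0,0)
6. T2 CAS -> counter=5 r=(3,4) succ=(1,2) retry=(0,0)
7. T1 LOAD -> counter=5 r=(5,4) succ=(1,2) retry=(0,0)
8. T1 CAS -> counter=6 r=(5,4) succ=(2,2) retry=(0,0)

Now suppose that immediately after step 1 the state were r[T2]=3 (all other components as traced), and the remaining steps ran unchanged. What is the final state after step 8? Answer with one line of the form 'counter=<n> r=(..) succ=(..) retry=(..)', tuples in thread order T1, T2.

state after step 1 := counter=2 r=(0,3) succ=(0,0) retry=(0,0)
2. T2 CAS -> counter=2 r=(0,3) succ=(0,0) retry=(0,1)
3. T1 LOAD -> counter=2 r=(2,3) succ=(0,0) retry=(0,1)
4. T1 CAS -> counter=3 r=(2,3) succ=(1,0) retry=(0,1)
5. T2 LOAD -> counter=3 r=(2,3) succ=(1,0) retry=(0,1)
6. T2 CAS -> counter=4 r=(2,3) succ=(1,1) retry=(0,1)
7. T1 LOAD -> counter=4 r=(4,3) succ=(1,1) retry=(0,1)
8. T1 CAS -> counter=5 r=(4,3) succ=(2,1) retry=(0,1)

counter=5 r=(4,3) succ=(2,1) retry=(0,1)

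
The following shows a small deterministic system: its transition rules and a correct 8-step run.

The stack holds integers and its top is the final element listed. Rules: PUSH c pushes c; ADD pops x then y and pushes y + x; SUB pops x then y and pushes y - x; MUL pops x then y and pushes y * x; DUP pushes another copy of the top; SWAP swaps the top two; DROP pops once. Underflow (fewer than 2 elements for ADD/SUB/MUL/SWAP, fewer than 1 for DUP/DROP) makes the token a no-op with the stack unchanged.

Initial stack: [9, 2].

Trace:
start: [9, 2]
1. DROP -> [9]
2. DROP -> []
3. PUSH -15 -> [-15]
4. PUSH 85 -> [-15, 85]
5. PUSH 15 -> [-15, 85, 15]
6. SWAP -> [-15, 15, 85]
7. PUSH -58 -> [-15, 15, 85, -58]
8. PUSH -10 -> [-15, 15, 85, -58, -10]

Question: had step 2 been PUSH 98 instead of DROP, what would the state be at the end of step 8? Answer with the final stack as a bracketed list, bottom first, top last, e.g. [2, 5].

(re-executing from step 2 with the substitution; state before step 2: [9])
2. PUSH 98 -> [9, 98]
3. PUSH -15 -> [9, 98, -15]
4. PUSH 85 -> [9, 98, -15, 85]
5. PUSH 15 -> [9, 98, -15, 85, 15]
6. SWAP -> [9, 98, -15, 15, 85]
7. PUSH -58 -> [9, 98, -15, 15, 85, -58]
8. PUSH -10 -> [9, 98, -15, 15, 85, -58, -10]

[9, 98, -15, 15, 85, -58, -10]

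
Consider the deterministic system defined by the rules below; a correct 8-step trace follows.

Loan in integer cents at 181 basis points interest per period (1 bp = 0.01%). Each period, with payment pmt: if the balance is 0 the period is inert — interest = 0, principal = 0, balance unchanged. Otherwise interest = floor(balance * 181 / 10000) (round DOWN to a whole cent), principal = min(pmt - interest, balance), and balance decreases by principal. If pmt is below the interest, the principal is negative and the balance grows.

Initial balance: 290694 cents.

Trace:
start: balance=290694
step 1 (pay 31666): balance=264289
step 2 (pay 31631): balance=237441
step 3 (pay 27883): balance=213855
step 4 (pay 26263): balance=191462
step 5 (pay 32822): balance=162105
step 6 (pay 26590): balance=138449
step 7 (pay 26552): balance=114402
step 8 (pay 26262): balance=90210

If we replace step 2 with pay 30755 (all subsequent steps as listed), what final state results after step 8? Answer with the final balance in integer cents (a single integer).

91184

(re-executing from step 2 with the substitution; state before step 2: balance=264289)
step 2 (pay 30755): balance=238317
step 3 (pay 27883): balance=214747
step 4 (pay 26263): balance=192370
step 5 (pay 32822): balance=163029
step 6 (pay 26590): balance=139389
step 7 (pay 26552): balance=115359
step 8 (pay 26262): balance=91184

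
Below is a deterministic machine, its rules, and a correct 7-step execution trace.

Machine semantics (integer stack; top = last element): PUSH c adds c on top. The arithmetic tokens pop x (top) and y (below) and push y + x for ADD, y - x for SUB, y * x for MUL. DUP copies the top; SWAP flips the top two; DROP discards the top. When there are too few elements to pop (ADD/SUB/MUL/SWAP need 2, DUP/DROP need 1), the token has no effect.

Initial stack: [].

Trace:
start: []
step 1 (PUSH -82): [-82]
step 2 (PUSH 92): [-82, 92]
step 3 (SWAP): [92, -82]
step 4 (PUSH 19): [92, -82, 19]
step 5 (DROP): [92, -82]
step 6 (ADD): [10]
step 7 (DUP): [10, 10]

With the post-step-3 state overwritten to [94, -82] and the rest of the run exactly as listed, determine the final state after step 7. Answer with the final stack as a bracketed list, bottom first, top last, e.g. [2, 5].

[12, 12]

state after step 3 := [94, -82]
step 4 (PUSH 19): [94, -82, 19]
step 5 (DROP): [94, -82]
step 6 (ADD): [12]
step 7 (DUP): [12, 12]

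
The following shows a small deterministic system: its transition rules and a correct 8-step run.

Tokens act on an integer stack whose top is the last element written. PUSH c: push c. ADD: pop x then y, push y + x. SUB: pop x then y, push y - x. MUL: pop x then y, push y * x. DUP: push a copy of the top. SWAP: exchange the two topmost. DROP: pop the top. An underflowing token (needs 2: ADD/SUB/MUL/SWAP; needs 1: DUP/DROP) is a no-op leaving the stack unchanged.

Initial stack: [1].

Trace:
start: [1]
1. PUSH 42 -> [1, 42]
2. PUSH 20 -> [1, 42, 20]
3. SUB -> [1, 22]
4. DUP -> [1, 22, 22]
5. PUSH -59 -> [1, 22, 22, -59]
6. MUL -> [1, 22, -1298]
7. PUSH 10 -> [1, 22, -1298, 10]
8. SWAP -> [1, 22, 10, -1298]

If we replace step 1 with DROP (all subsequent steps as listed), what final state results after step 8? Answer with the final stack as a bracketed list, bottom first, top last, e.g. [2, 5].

[20, 10, -1180]

(re-executing from step 1 with the substitution; state before step 1: [1])
1. DROP -> []
2. PUSH 20 -> [20]
3. SUB -> [20]
4. DUP -> [20, 20]
5. PUSH -59 -> [20, 20, -59]
6. MUL -> [20, -1180]
7. PUSH 10 -> [20, -1180, 10]
8. SWAP -> [20, 10, -1180]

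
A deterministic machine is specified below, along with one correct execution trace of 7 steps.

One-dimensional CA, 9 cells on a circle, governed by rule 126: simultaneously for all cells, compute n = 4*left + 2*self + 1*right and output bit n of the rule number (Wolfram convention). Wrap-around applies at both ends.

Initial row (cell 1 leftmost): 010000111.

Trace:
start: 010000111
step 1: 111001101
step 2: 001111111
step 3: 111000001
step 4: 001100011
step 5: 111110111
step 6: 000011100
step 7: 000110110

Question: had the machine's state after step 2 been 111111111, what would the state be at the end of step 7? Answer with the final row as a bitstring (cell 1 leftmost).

state after step 2 := 111111111
step 3: 000000000
step 4: 000000000
step 5: 000000000
step 6: 000000000
step 7: 000000000

000000000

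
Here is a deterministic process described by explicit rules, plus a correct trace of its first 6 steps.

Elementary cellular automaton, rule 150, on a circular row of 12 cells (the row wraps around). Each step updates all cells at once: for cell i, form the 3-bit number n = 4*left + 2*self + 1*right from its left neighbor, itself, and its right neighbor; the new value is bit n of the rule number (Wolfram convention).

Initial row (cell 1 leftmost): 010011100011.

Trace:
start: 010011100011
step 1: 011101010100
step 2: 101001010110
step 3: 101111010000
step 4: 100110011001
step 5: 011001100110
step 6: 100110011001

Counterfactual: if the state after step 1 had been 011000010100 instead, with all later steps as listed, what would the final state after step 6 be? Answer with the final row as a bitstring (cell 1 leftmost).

110011001100

state after step 1 := 011000010100
step 2: 100100110110
step 3: 111111000000
step 4: 011110100001
step 5: 001100110011
step 6: 110011001100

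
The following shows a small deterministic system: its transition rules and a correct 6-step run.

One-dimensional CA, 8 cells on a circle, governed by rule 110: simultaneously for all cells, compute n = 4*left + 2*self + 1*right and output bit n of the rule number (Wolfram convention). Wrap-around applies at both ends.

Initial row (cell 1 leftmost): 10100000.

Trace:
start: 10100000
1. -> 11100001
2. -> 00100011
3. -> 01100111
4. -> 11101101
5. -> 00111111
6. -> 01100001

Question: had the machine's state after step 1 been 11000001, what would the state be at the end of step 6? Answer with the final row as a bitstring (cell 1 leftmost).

11110101

state after step 1 := 11000001
2. -> 01000011
3. -> 11000111
4. -> 01001100
5. -> 11011100
6. -> 11110101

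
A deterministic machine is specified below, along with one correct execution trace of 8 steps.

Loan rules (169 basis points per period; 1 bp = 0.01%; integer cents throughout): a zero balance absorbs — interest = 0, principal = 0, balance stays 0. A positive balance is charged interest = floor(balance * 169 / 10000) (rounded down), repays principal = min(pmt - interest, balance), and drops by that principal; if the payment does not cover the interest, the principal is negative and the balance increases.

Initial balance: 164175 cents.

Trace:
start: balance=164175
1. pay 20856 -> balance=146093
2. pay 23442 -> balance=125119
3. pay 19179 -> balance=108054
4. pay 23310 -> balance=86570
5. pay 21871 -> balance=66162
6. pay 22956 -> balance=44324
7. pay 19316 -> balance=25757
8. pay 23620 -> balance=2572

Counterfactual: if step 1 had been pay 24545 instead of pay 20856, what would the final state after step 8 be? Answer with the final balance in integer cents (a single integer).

(re-executing from step 1 with the substitution; state before step 1: balance=164175)
1. pay 24545 -> balance=142404
2. pay 23442 -> balance=121368
3. pay 19179 -> balance=104240
4. pay 23310 -> balance=82691
5. pay 21871 -> balance=62217
6. pay 22956 -> balance=40312
7. pay 19316 -> balance=21677
8. pay 23620 -> balance=0

0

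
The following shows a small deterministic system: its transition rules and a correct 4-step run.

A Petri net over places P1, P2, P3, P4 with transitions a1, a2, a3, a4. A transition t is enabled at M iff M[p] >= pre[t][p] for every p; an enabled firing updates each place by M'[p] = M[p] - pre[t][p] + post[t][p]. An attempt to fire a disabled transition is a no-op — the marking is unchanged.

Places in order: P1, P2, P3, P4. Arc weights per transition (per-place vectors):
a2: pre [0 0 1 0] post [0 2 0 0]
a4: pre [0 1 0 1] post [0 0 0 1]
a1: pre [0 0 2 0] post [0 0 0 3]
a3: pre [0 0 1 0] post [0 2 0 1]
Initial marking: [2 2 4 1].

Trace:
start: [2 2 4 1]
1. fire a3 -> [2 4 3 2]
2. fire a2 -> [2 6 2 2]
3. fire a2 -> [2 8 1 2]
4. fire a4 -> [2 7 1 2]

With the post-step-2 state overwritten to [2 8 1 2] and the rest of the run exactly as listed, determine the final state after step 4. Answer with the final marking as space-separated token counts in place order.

2 9 0 2

state after step 2 := [2 8 1 2]
3. fire a2 -> [2 10 0 2]
4. fire a4 -> [2 9 0 2]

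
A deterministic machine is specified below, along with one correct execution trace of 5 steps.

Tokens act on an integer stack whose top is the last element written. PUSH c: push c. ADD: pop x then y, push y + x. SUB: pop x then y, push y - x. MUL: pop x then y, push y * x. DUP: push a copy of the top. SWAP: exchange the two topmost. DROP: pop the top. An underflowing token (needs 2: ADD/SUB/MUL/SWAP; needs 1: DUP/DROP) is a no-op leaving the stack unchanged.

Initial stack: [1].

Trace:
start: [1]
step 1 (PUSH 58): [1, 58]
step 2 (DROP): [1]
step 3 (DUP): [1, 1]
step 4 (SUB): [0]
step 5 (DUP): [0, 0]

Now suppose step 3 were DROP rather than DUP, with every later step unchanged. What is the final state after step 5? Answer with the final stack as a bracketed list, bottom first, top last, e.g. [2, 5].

(re-executing from step 3 with the substitution; state before step 3: [1])
step 3 (DROP): []
step 4 (SUB): []
step 5 (DUP): []

[]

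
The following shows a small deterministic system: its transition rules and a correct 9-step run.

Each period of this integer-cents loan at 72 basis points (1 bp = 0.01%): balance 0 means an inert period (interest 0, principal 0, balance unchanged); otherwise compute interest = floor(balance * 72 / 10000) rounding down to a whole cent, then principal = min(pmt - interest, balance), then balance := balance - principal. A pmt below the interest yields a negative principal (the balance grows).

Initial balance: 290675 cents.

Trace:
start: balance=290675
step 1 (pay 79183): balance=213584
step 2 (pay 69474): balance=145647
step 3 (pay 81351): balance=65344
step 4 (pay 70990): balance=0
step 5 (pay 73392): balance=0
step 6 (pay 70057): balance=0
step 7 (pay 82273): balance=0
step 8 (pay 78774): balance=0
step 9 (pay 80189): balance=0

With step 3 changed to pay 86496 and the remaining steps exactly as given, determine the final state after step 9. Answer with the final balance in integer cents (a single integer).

0

(re-executing from step 3 with the substitution; state before step 3: balance=145647)
step 3 (pay 86496): balance=60199
step 4 (pay 70990): balance=0
step 5 (pay 73392): balance=0
step 6 (pay 70057): balance=0
step 7 (pay 82273): balance=0
step 8 (pay 78774): balance=0
step 9 (pay 80189): balance=0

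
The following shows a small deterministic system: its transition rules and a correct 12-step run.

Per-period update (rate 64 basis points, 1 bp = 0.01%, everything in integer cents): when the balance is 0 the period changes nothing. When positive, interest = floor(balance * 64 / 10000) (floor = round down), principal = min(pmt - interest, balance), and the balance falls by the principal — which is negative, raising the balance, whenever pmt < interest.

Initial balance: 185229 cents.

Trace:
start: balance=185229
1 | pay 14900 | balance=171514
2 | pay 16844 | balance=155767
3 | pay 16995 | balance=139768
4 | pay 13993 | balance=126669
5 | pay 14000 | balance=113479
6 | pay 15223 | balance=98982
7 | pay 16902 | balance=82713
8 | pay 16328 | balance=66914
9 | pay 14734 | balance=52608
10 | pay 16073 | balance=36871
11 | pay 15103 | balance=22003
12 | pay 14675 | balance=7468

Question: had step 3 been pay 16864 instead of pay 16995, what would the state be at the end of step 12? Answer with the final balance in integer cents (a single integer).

(re-executing from step 3 with the substitution; state before step 3: balance=155767)
3 | pay 16864 | balance=139899
4 | pay 13993 | balance=126801
5 | pay 14000 | balance=113612
6 | pay 15223 | balance=99116
7 | pay 16902 | balance=82848
8 | pay 16328 | balance=67050
9 | pay 14734 | balance=52745
10 | pay 16073 | balance=37009
11 | pay 15103 | balance=22142
12 | pay 14675 | balance=7608

7608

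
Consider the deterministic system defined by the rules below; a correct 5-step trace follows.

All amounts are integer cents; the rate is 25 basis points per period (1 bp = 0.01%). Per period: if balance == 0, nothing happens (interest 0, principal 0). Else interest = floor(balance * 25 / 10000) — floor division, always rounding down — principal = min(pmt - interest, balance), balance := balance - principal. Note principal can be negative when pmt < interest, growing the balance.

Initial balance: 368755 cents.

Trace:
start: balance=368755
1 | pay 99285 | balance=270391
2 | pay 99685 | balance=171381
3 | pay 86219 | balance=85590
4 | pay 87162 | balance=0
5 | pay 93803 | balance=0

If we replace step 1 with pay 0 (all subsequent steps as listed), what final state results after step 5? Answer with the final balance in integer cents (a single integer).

(re-executing from step 1 with the substitution; state before step 1: balance=368755)
1 | pay 0 | balance=369676
2 | pay 99685 | balance=270915
3 | pay 86219 | balance=185373
4 | pay 87162 | balance=98674
5 | pay 93803 | balance=5117

5117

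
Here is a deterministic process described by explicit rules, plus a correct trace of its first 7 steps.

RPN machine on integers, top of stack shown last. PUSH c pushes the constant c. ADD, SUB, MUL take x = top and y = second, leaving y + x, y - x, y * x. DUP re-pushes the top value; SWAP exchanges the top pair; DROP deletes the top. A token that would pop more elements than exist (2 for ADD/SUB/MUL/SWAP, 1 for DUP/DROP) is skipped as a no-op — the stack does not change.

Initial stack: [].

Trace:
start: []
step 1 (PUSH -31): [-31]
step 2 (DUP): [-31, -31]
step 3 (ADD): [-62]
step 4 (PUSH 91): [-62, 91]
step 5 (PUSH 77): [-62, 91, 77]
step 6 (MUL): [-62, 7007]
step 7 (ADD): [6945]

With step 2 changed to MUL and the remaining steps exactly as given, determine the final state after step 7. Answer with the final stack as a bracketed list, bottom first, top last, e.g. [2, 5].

(re-executing from step 2 with the substitution; state before step 2: [-31])
step 2 (MUL): [-31]
step 3 (ADD): [-31]
step 4 (PUSH 91): [-31, 91]
step 5 (PUSH 77): [-31, 91, 77]
step 6 (MUL): [-31, 7007]
step 7 (ADD): [6976]

[6976]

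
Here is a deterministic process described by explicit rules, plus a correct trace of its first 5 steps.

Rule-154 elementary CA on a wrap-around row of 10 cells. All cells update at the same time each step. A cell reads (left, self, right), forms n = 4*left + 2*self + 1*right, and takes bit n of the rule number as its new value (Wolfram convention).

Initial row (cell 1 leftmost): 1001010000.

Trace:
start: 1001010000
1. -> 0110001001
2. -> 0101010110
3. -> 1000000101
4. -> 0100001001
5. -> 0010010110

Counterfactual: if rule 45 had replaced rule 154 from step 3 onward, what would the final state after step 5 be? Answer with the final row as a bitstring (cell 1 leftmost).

(re-executing steps 3..5 under rule 45; state before step 3: 0101010110)
3. -> 0111111100
4. -> 0100000001
5. -> 1101111101

1101111101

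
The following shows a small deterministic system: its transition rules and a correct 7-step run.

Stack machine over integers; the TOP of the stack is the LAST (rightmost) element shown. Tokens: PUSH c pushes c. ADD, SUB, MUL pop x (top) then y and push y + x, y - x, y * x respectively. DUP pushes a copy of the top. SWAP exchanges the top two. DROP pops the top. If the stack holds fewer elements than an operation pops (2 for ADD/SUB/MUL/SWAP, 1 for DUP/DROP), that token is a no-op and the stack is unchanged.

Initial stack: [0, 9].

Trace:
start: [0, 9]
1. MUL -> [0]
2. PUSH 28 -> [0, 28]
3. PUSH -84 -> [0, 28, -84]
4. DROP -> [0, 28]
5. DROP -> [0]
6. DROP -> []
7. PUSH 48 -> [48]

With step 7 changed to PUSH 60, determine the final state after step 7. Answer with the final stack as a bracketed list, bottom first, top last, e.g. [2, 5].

(re-executing from step 7 with the substitution; state before step 7: [])
7. PUSH 60 -> [60]

[60]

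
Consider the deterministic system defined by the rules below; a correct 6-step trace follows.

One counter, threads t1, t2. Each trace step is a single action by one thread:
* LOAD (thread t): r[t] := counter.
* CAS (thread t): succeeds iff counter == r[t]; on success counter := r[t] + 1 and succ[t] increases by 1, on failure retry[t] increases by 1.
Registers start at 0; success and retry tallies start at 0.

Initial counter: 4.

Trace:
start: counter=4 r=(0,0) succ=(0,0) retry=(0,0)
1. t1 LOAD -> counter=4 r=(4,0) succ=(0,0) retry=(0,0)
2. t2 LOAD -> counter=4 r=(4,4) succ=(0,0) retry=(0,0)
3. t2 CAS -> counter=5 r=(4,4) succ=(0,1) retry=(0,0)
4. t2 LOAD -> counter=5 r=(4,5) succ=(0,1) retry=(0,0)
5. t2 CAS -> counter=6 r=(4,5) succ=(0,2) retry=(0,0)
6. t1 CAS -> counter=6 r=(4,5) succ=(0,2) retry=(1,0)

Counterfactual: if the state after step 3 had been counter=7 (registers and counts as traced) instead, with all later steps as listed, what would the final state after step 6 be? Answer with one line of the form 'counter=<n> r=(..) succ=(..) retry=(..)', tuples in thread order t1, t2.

state after step 3 := counter=7 r=(4,4) succ=(0,1) retry=(0,0)
4. t2 LOAD -> counter=7 r=(4,7) succ=(0,1) retry=(0,0)
5. t2 CAS -> counter=8 r=(4,7) succ=(0,2) retry=(0,0)
6. t1 CAS -> counter=8 r=(4,7) succ=(0,2) retry=(1,0)

counter=8 r=(4,7) succ=(0,2) retry=(1,0)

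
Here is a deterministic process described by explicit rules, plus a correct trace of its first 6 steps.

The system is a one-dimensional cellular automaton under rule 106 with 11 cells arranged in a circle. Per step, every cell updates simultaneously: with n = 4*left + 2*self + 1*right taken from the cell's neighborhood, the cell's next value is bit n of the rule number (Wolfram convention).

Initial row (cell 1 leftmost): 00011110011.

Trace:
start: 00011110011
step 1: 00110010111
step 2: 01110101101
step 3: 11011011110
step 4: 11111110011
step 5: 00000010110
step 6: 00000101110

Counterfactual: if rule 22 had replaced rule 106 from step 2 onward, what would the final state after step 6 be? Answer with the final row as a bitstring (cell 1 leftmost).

(re-executing steps 2..6 under rule 22; state before step 2: 00110010111)
step 2: 11001110000
step 3: 00110001001
step 4: 11001011111
step 5: 00111000000
step 6: 01000100000

01000100000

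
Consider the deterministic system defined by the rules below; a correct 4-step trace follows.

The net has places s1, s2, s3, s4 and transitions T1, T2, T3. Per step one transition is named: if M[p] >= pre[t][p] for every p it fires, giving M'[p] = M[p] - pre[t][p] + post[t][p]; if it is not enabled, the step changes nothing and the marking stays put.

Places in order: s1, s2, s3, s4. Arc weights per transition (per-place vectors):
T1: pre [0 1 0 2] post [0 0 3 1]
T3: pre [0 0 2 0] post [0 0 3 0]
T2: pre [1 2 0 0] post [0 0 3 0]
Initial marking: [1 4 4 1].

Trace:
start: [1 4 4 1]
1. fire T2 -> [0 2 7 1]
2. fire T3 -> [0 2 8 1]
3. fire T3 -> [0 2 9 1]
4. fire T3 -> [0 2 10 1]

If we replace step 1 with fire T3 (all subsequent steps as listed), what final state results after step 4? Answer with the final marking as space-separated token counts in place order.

1 4 8 1

(re-executing from step 1 with the substitution; state before step 1: [1 4 4 1])
1. fire T3 -> [1 4 5 1]
2. fire T3 -> [1 4 6 1]
3. fire T3 -> [1 4 7 1]
4. fire T3 -> [1 4 8 1]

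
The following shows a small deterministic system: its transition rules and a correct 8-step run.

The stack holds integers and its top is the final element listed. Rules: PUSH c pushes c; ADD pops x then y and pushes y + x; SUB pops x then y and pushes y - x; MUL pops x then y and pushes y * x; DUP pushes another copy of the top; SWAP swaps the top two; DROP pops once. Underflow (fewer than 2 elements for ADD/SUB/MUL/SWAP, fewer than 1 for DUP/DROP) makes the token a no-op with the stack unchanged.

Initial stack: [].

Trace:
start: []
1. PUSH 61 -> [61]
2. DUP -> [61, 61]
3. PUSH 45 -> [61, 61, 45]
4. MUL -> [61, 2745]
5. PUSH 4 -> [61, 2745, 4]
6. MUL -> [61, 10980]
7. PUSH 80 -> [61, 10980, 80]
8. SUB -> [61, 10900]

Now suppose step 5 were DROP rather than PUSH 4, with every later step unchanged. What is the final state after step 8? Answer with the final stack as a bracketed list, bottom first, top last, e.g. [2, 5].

[-19]

(re-executing from step 5 with the substitution; state before step 5: [61, 2745])
5. DROP -> [61]
6. MUL -> [61]
7. PUSH 80 -> [61, 80]
8. SUB -> [-19]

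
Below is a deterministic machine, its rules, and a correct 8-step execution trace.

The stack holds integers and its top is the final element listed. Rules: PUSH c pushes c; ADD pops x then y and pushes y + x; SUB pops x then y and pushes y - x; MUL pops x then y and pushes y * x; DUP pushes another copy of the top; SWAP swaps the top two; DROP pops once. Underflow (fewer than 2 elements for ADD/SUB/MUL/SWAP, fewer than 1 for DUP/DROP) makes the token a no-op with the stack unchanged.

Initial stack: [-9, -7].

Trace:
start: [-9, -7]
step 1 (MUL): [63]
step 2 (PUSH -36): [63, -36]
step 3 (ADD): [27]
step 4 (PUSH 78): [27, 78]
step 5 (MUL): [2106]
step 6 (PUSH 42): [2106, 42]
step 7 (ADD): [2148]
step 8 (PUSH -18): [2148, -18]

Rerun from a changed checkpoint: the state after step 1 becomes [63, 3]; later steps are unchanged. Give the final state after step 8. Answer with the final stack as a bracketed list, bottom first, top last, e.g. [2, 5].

state after step 1 := [63, 3]
step 2 (PUSH -36): [63, 3, -36]
step 3 (ADD): [63, -33]
step 4 (PUSH 78): [63, -33, 78]
step 5 (MUL): [63, -2574]
step 6 (PUSH 42): [63, -2574, 42]
step 7 (ADD): [63, -2532]
step 8 (PUSH -18): [63, -2532, -18]

[63, -2532, -18]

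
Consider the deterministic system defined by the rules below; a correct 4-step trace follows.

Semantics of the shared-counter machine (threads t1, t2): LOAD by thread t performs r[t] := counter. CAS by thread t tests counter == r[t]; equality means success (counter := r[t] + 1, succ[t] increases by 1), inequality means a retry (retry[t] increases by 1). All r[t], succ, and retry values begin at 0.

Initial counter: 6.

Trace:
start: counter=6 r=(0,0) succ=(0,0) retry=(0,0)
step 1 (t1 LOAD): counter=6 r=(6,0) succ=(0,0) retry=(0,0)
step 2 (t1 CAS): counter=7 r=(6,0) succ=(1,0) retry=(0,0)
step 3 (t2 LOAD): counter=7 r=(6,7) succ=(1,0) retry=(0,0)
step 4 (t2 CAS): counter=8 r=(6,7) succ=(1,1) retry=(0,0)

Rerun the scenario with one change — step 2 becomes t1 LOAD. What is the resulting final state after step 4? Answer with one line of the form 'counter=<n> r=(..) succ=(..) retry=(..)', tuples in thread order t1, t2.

(re-executing from step 2 with the substitution; state before step 2: counter=6 r=(6,0) succ=(0,0) retry=(0,0))
step 2 (t1 LOAD): counter=6 r=(6,0) succ=(0,0) retry=(0,0)
step 3 (t2 LOAD): counter=6 r=(6,6) succ=(0,0) retry=(0,0)
step 4 (t2 CAS): counter=7 r=(6,6) succ=(0,1) retry=(0,0)

counter=7 r=(6,6) succ=(0,1) retry=(0,0)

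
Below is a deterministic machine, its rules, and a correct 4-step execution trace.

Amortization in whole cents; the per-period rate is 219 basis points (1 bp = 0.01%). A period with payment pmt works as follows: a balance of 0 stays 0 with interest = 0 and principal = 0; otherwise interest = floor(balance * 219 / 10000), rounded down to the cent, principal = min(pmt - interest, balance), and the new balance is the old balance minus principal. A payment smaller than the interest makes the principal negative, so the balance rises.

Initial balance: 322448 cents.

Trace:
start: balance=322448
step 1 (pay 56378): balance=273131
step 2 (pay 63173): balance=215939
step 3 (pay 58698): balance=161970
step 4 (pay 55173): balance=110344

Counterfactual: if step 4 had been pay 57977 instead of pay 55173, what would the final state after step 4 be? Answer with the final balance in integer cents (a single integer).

107540

(re-executing from step 4 with the substitution; state before step 4: balance=161970)
step 4 (pay 57977): balance=107540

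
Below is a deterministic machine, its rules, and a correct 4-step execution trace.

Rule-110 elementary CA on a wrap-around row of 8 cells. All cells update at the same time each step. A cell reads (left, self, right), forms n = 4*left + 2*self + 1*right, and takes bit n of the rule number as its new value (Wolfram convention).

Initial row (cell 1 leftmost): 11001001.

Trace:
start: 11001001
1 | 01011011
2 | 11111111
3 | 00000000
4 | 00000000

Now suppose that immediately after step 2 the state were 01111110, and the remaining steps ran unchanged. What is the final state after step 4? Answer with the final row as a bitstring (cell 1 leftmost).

state after step 2 := 01111110
3 | 11000010
4 | 11000111

11000111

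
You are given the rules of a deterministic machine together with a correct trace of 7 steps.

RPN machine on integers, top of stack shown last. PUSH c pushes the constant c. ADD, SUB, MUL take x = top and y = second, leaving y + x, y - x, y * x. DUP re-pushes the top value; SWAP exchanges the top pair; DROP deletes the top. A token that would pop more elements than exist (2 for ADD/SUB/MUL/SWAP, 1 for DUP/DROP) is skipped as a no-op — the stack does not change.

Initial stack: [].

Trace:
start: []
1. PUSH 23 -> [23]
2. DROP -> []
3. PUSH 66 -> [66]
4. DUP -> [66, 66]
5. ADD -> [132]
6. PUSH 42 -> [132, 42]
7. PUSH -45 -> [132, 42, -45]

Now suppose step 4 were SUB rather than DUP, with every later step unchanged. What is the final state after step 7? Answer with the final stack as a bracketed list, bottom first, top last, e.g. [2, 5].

(re-executing from step 4 with the substitution; state before step 4: [66])
4. SUB -> [66]
5. ADD -> [66]
6. PUSH 42 -> [66, 42]
7. PUSH -45 -> [66, 42, -45]

[66, 42, -45]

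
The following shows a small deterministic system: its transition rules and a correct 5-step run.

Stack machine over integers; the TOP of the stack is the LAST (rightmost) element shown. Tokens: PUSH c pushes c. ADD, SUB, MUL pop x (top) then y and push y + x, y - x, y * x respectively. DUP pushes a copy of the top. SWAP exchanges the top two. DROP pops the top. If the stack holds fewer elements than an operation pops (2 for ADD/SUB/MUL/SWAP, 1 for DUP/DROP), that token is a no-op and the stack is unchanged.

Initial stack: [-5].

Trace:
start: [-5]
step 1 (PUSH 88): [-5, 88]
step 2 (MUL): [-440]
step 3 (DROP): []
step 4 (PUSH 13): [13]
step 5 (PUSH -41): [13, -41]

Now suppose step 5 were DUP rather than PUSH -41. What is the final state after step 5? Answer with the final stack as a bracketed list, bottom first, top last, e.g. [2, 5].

(re-executing from step 5 with the substitution; state before step 5: [13])
step 5 (DUP): [13, 13]

[13, 13]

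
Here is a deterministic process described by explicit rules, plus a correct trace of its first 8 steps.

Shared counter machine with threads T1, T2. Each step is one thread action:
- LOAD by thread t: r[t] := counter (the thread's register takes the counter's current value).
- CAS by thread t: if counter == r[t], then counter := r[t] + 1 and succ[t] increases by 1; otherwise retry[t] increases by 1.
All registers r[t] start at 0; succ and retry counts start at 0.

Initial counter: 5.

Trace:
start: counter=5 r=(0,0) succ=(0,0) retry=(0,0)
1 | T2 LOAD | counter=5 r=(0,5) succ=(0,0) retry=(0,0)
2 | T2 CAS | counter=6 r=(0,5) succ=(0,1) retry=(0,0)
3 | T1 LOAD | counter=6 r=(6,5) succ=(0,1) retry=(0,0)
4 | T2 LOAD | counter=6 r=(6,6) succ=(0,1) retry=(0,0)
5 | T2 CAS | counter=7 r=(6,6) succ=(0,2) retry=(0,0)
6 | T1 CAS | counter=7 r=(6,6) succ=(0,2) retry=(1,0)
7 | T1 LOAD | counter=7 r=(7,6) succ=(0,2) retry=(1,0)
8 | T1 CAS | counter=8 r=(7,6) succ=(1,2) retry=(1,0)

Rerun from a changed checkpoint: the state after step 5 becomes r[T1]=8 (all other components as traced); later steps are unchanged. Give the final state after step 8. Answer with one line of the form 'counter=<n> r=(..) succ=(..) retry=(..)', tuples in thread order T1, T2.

counter=8 r=(7,6) succ=(1,2) retry=(1,0)

state after step 5 := counter=7 r=(8,6) succ=(0,2) retry=(0,0)
6 | T1 CAS | counter=7 r=(8,6) succ=(0,2) retry=(1,0)
7 | T1 LOAD | counter=7 r=(7,6) succ=(0,2) retry=(1,0)
8 | T1 CAS | counter=8 r=(7,6) succ=(1,2) retry=(1,0)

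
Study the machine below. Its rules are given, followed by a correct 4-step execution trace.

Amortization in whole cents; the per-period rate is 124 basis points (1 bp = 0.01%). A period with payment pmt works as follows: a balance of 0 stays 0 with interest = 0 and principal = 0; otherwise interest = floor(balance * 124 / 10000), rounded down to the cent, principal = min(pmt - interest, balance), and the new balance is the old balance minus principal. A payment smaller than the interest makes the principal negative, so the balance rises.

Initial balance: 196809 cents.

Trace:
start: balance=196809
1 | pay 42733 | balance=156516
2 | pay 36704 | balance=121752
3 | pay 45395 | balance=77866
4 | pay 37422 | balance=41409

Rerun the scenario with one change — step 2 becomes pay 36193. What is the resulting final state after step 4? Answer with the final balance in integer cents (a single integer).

(re-executing from step 2 with the substitution; state before step 2: balance=156516)
2 | pay 36193 | balance=122263
3 | pay 45395 | balance=78384
4 | pay 37422 | balance=41933

41933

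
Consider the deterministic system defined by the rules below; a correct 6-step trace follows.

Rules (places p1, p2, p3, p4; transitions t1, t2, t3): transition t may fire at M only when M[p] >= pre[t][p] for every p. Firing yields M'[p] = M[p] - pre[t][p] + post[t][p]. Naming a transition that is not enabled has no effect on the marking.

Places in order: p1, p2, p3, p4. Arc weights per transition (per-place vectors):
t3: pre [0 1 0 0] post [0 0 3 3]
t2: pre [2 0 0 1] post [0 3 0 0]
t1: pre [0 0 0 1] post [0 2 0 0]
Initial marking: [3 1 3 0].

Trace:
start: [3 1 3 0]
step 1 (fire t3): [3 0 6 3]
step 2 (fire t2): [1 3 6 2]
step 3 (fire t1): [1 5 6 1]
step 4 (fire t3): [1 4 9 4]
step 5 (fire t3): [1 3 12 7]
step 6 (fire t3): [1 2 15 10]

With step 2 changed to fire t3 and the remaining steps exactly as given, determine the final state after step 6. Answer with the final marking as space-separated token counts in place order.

3 0 12 8

(re-executing from step 2 with the substitution; state before step 2: [3 0 6 3])
step 2 (fire t3): [3 0 6 3]
step 3 (fire t1): [3 2 6 2]
step 4 (fire t3): [3 1 9 5]
step 5 (fire t3): [3 0 12 8]
step 6 (fire t3): [3 0 12 8]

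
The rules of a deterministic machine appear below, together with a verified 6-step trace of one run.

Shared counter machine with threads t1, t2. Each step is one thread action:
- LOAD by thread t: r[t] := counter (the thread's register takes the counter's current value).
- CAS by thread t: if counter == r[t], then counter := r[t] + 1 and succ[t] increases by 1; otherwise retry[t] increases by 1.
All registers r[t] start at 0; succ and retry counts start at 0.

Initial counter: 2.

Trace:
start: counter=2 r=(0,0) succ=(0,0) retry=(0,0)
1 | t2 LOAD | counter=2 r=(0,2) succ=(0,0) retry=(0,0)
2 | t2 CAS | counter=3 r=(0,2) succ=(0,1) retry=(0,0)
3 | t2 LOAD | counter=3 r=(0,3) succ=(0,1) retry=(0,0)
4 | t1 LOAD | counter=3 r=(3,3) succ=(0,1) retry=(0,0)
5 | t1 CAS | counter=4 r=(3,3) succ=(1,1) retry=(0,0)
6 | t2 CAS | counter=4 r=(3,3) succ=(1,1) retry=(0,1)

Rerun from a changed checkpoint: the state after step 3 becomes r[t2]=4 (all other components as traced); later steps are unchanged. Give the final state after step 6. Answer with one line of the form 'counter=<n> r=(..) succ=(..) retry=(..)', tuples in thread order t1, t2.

state after step 3 := counter=3 r=(0,4) succ=(0,1) retry=(0,0)
4 | t1 LOAD | counter=3 r=(3,4) succ=(0,1) retry=(0,0)
5 | t1 CAS | counter=4 r=(3,4) succ=(1,1) retry=(0,0)
6 | t2 CAS | counter=5 r=(3,4) succ=(1,2) retry=(0,0)

counter=5 r=(3,4) succ=(1,2) retry=(0,0)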